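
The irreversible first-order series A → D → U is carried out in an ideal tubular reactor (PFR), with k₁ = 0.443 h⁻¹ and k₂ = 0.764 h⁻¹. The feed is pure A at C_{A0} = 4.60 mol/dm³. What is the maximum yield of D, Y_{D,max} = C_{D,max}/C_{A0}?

For a first-order series the maximum intermediate yield is C_{D,max}/C_{A0} = (k₁/k₂)^[k₂/(k₂−k₁)].
= (0.443/0.764)^(0.764/(0.764−0.443)) = (0.5798)^(2.380) = 0.2733.

0.273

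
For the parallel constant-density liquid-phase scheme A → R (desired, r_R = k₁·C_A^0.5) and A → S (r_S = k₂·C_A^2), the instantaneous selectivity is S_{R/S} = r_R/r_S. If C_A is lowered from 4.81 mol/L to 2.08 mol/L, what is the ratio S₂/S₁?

S_{R/S} = (k₁/k₂)·C_A^-1.5, so S₂/S₁ = (C_{A,2}/C_{A,1})^-1.5.
= (2.08/4.81)^(-1.5) = (0.4324)^(-1.5) = 3.52.
Selectivity toward R rises as C_A falls — low-concentration operation is favoured.

3.52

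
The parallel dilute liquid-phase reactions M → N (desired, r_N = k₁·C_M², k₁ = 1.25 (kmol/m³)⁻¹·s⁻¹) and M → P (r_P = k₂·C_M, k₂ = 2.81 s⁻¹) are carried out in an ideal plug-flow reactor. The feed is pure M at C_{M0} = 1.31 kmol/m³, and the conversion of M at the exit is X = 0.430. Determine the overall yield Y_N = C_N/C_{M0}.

0.134

C_M = C_{M0}(1−X) = 0.7467 kmol/m³.
Along a PFR/batch, dC_P/dC_M = −r_P/(r_N+r_P) = −k₂/(k₂+k₁·C_M).
Integrating from C_{M0} to C_M: C_P = (2.81/1.25)·ln[(2.81+1.25·1.31)/(2.81+1.25·0.747)] = 2.248·ln(4.447/3.743) = 0.3875 kmol/m³.
Then C_N = (C_{M0}−C_M) − C_P = 0.5633 − 0.3875 = 0.1758 kmol/m³.
Y_N = C_N/C_{M0} = 0.1758/1.31 = 0.134.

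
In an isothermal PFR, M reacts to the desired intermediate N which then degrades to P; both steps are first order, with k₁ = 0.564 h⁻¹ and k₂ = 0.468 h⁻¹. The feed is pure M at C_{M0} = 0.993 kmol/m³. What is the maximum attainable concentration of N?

0.400 kmol/m³

At the optimum, C_{N,max}/C_{M0} = (k₁/k₂)^[k₂/(k₂−k₁)].
= (0.564/0.468)^(0.468/(0.468−0.564)) = (1.205)^(-4.875) = 0.4027.
C_{N,max} = 0.4027×0.993 = 0.400 kmol/m³.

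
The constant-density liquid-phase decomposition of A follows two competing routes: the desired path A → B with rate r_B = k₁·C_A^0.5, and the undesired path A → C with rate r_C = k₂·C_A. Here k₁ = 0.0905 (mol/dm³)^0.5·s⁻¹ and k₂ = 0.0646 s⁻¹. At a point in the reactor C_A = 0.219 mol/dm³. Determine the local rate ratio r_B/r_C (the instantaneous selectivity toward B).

2.99

S_{B/C} = r_B/r_C = (k₁·C_A^0.5)/(k₂·C_A) = (k₁/k₂)·C_A^-0.5.
= (0.0905×0.2190^0.5) / (0.0646×0.2190) = 0.04235/0.01415 = 2.99.
The undesired path is higher order in A, so low C_A (CSTR or dilute feed) favours B.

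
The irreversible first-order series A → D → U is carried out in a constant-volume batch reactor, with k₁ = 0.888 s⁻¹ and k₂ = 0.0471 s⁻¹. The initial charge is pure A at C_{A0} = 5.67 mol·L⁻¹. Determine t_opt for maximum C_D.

3.49 s

The intermediate peaks when r₁ = r₂, i.e. k₁e^(−k₁t) = k₂e^(−k₂t), giving t_opt = ln(k₂/k₁)/(k₂−k₁).
= ln(0.0471/0.888)/(0.0471−0.888) = ln(0.05304)/-0.8409 = -2.937/-0.8409 = 3.49 s.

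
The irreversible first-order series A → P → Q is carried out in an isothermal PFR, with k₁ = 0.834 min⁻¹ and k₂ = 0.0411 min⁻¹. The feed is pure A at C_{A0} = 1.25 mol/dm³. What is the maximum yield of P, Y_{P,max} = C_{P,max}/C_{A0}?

For a first-order series the maximum intermediate yield is C_{P,max}/C_{A0} = (k₁/k₂)^[k₂/(k₂−k₁)].
= (0.834/0.0411)^(0.0411/(0.0411−0.834)) = (20.29)^(-0.05184) = 0.8555.

0.856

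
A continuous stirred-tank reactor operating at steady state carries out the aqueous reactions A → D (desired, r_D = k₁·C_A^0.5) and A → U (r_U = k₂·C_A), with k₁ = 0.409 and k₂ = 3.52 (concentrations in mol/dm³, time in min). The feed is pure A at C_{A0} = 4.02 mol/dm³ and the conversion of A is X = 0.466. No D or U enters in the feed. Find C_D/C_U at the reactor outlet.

Exit C_A = C_{A0}(1−X) = 4.02×0.534 = 2.147 mol/dm³.
A CSTR operates uniformly at the exit composition, giving r_D = 0.5992 and r_U = 7.556 (each k·C_A^n at C_A = 2.147).
Overall selectivity = C_D/C_U = r_Dτ/(r_Uτ) = r_D/r_U = 0.0793.

0.0793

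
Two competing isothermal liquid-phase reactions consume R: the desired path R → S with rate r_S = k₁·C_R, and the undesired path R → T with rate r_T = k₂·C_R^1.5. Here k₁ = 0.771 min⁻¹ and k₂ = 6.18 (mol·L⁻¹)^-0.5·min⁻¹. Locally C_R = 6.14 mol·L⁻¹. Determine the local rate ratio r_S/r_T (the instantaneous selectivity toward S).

S_{S/T} = r_S/r_T = (k₁·C_R)/(k₂·C_R^1.5) = (k₁/k₂)·C_R^-0.5.
= (0.771×6.140) / (6.18×6.140^1.5) = 4.734/94.02 = 0.0503.
The undesired path is higher order in R, so low C_R (CSTR or dilute feed) favours S.

0.0503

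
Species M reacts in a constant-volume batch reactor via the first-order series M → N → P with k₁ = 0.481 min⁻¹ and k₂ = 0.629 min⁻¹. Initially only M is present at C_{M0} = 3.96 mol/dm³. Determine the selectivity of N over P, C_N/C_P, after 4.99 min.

The intermediate concentration in a first-order A→B→C sequence is C_N = k₁C_{M0}(e^(−k₁t) − e^(−k₂t))/(k₂−k₁).
e^(−k₁t) = e^(−0.481×4.99) = e^(−2.400) = 0.09070; e^(−k₂t) = e^(−3.139) = 0.04334.
C_N = 0.481×3.96/(0.629−0.481) × (0.09070−0.04334) = 12.87×0.04736 = 0.6095 mol/dm³.
C_M = C_{M0}e^(−k₁t) = 0.3592 mol/dm³, so C_P = C_{M0}−C_M−C_N = 2.991 mol/dm³; C_N/C_P = 0.204.

0.204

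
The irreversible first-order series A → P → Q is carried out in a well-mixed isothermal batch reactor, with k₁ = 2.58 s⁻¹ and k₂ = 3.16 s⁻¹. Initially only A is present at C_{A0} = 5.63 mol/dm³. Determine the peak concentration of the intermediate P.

1.87 mol/dm³

Evaluating C_P at t_opt = ln(k₂/k₁)/(k₂−k₁) gives C_{P,max}/C_{A0} = (k₁/k₂)^[k₂/(k₂−k₁)].
= (2.58/3.16)^(3.16/(3.16−2.58)) = (0.8165)^(5.448) = 0.3313.
C_{P,max} = 0.3313×5.63 = 1.87 mol/dm³.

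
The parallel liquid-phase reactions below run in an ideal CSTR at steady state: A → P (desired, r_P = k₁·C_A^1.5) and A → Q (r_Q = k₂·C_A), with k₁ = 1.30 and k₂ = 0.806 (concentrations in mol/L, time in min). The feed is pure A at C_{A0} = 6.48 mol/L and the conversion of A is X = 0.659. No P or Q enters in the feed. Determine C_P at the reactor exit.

Exit C_A = C_{A0}(1−X) = 6.48×0.341 = 2.210 mol/L.
Rates in a CSTR are evaluated at the outlet concentration: r_P = 1.30×2.210^1.5 = 4.270, r_Q = 0.806×2.210 = 1.781.
Fraction of consumed A going to P: r_P/(r_P+r_Q) = 0.7057.
C_P = 0.7057·C_{A0}·X = 0.7057×6.48×0.659 = 3.01 mol/L.

3.01 mol/L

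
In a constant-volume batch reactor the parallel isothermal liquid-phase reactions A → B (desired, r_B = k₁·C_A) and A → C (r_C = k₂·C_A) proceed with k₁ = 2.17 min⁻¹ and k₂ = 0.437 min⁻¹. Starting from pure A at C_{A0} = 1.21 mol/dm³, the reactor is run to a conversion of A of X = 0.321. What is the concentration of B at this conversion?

C_A = C_{A0}(1−X) = 0.8216 mol/dm³.
Both paths are first order in A, so the instantaneous fraction to B is constant: dC_B/d(−C_A) = k₁/(k₁+k₂) = 0.8324.
C_B = 0.8324·(C_{A0}−C_A) = 0.8324×0.3884 = 0.323 mol/dm³.

0.323 mol/dm³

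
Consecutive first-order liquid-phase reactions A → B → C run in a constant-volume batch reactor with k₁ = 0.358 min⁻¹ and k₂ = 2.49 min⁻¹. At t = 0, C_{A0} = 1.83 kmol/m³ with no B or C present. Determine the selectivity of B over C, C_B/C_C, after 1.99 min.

For first-order series with pure A initially, C_B(t) = k₁C_{A0}/(k₂−k₁)·(e^(−k₁t) − e^(−k₂t)).
e^(−k₁t) = e^(−0.358×1.99) = e^(−0.7124) = 0.4905; e^(−k₂t) = e^(−4.955) = 0.007047.
C_B = 0.358×1.83/(2.49−0.358) × (0.4905−0.007047) = 0.3073×0.4834 = 0.1485 kmol/m³.
C_A = C_{A0}e^(−k₁t) = 0.8975 kmol/m³, so C_C = C_{A0}−C_A−C_B = 0.7839 kmol/m³; C_B/C_C = 0.189.

0.189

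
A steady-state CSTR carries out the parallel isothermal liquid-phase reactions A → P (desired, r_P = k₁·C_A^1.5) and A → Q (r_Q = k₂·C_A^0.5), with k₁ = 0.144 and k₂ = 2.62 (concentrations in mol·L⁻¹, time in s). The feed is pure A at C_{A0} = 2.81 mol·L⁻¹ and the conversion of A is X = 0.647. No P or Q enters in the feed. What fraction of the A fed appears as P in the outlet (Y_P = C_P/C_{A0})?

Exit C_A = C_{A0}(1−X) = 2.81×0.353 = 0.9919 mol·L⁻¹.
Rates in a CSTR are evaluated at the outlet concentration: r_P = 0.144×0.9919^1.5 = 0.1423, r_Q = 2.62×0.9919^0.5 = 2.609.
Fraction of consumed A going to P: r_P/(r_P+r_Q) = 0.05170.
C_P = 0.05170·C_{A0}·X = 0.05170×2.81×0.647 = 0.0940 mol·L⁻¹; Y_P = C_P/C_{A0} = 0.0334.

0.0334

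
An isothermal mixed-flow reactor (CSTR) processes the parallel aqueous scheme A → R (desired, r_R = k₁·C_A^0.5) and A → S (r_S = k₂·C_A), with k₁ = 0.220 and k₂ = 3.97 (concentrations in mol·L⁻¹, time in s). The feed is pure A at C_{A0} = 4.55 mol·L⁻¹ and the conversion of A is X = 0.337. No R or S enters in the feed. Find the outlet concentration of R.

Exit C_A = C_{A0}(1−X) = 4.55×0.663 = 3.017 mol·L⁻¹.
Rates in a CSTR are evaluated at the outlet concentration: r_R = 0.220×3.017^0.5 = 0.3821, r_S = 3.97×3.017 = 11.98.
Fraction of consumed A going to R: r_R/(r_R+r_S) = 0.03092.
C_R = 0.03092·C_{A0}·X = 0.03092×4.55×0.337 = 0.0474 mol·L⁻¹.

0.0474 mol·L⁻¹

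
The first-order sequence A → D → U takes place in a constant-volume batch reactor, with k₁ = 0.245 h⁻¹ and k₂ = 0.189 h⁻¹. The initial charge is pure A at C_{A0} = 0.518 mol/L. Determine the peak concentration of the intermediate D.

0.216 mol/L

At the optimum, C_{D,max}/C_{A0} = (k₁/k₂)^[k₂/(k₂−k₁)].
= (0.245/0.189)^(0.189/(0.189−0.245)) = (1.296)^(-3.375) = 0.4165.
C_{D,max} = 0.4165×0.518 = 0.216 mol/L.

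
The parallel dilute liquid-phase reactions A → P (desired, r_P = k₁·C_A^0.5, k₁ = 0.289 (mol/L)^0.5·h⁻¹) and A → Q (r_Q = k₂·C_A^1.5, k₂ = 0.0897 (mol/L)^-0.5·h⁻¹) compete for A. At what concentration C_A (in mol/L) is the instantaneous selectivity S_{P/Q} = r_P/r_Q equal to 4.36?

S_{P/Q} = (k₁/k₂)·C_A⁻¹ ⇒ C_A = (S·k₂/k₁)^(-1).
= (4.36×0.0897/0.289)^(-1) = (1.353)^(-1) = 0.739 mol/L.

0.739 mol/L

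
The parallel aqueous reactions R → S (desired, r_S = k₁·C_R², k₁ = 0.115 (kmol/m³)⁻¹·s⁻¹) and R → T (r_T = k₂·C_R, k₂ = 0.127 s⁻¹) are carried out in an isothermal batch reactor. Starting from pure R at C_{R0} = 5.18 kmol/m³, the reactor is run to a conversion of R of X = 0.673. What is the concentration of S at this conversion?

C_R = C_{R0}(1−X) = 1.694 kmol/m³.
Along a PFR/batch, dC_T/dC_R = −r_T/(r_S+r_T) = −k₂/(k₂+k₁·C_R).
Integrating from C_{R0} to C_R: C_T = (0.127/0.115)·ln[(0.127+0.115·5.18)/(0.127+0.115·1.69)] = 1.104·ln(0.7227/0.3218) = 0.8935 kmol/m³.
Then C_S = (C_{R0}−C_R) − C_T = 3.486 − 0.8935 = 2.593 kmol/m³.

2.59 kmol/m³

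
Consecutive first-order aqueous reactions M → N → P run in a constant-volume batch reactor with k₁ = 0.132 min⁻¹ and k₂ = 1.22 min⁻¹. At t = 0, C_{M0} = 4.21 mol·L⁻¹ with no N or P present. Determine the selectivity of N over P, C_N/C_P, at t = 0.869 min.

The intermediate concentration in a first-order A→B→C sequence is C_N = k₁C_{M0}(e^(−k₁t) − e^(−k₂t))/(k₂−k₁).
e^(−k₁t) = e^(−0.132×0.869) = e^(−0.1147) = 0.8916; e^(−k₂t) = e^(−1.060) = 0.3464.
C_N = 0.132×4.21/(1.22−0.132) × (0.8916−0.3464) = 0.5108×0.5452 = 0.2785 mol·L⁻¹.
C_M = C_{M0}e^(−k₁t) = 3.754 mol·L⁻¹, so C_P = C_{M0}−C_M−C_N = 0.1778 mol·L⁻¹; C_N/C_P = 1.57.

1.57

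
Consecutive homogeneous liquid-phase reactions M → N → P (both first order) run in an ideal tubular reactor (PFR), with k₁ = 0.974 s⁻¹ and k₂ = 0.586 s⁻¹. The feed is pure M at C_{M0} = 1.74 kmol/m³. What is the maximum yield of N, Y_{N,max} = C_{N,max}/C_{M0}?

Evaluating C_N at τ_opt = ln(k₂/k₁)/(k₂−k₁) gives C_{N,max}/C_{M0} = (k₁/k₂)^[k₂/(k₂−k₁)].
= (0.974/0.586)^(0.586/(0.586−0.974)) = (1.662)^(-1.510) = 0.4642.

0.464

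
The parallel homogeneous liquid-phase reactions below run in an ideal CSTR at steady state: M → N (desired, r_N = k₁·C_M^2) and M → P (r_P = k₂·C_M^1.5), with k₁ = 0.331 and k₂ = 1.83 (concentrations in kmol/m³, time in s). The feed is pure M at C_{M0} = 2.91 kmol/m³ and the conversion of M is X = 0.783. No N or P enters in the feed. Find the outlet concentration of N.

0.286 kmol/m³

Exit C_M = C_{M0}(1−X) = 2.91×0.217 = 0.6315 kmol/m³.
In a CSTR the entire volume is at exit conditions, so r_N = 0.331×0.6315^2 = 0.1320 and r_P = 1.83×0.6315^1.5 = 0.9183.
Fraction of consumed M going to N: r_N/(r_N+r_P) = 0.1257.
C_N = 0.1257·C_{M0}·X = 0.1257×2.91×0.783 = 0.286 kmol/m³.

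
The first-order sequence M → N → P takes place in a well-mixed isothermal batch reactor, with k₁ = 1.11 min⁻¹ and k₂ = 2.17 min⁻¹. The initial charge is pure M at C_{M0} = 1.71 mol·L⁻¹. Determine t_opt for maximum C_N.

For first-order series the maximum of C_N occurs at t_opt = ln(k₂/k₁)/(k₂−k₁).
= ln(2.17/1.11)/(2.17−1.11) = ln(1.955)/1.060 = 0.6704/1.060 = 0.632 min.

0.632 min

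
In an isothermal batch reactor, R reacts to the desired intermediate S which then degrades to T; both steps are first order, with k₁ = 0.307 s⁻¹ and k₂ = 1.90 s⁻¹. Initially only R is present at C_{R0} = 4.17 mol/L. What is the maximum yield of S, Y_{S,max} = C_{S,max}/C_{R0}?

At the optimum, C_{S,max}/C_{R0} = (k₁/k₂)^[k₂/(k₂−k₁)].
= (0.307/1.90)^(1.90/(1.90−0.307)) = (0.1616)^(1.193) = 0.1137.

0.114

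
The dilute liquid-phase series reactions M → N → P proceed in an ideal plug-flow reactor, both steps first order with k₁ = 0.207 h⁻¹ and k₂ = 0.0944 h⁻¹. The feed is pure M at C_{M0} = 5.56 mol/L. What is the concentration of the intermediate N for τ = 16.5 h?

1.82 mol/L

Solving the coupled first-order balances gives C_N(τ) = [k₁/(k₂−k₁)]·C_{M0}·(e^(−k₁τ) − e^(−k₂τ)).
e^(−k₁τ) = e^(−0.207×16.5) = e^(−3.415) = 0.03286; e^(−k₂τ) = e^(−1.558) = 0.2106.
C_N = 0.207×5.56/(0.0944−0.207) × (0.03286−0.2106) = (-10.22)×(-0.1778) = 1.817 mol/L.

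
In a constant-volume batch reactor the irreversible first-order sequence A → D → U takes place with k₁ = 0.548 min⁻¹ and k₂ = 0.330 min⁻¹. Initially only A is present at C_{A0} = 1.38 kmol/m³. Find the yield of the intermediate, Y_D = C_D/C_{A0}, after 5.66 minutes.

0.275

Solving the coupled first-order balances gives C_D(t) = [k₁/(k₂−k₁)]·C_{A0}·(e^(−k₁t) − e^(−k₂t)).
e^(−k₁t) = e^(−0.548×5.66) = e^(−3.102) = 0.04497; e^(−k₂t) = e^(−1.868) = 0.1545.
C_D = 0.548×1.38/(0.330−0.548) × (0.04497−0.1545) = (-3.469)×(-0.1095) = 0.3798 kmol/m³.
Y_D = C_D/C_{A0} = 0.3798/1.38 = 0.275.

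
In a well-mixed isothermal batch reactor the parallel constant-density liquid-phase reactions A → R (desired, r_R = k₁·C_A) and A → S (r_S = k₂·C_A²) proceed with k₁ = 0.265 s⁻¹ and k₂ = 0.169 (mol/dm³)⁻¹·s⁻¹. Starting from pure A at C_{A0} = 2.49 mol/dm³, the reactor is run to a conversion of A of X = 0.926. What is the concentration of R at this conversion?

C_A = C_{A0}(1−X) = 0.1843 mol/dm³.
Along a PFR/batch, dC_R/dC_A = −r_R/(r_R+r_S) = −k₁/(k₁+k₂·C_A).
Integrating from C_{A0} to C_A: C_R = (0.265/0.169)·ln[(0.265+0.169·2.49)/(0.265+0.169·0.184)] = 1.568·ln(0.6858/0.2961) = 1.317 mol/dm³.

1.32 mol/dm³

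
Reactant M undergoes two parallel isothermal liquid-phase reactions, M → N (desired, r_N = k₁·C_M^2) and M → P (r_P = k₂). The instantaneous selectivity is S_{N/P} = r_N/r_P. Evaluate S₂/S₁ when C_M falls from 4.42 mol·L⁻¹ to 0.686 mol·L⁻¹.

S_{N/P} = (k₁/k₂)·C_M^2, so S₂/S₁ = (C_{M,2}/C_{M,1})^2.
= (0.686/4.42)^2 = (0.1552)^2 = 0.0241.

0.0241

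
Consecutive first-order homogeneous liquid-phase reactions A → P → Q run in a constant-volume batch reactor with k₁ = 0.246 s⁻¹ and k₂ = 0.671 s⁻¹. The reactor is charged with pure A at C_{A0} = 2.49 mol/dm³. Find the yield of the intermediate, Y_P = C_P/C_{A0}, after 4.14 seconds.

0.173

For first-order series with pure A initially, C_P(t) = k₁C_{A0}/(k₂−k₁)·(e^(−k₁t) − e^(−k₂t)).
e^(−k₁t) = e^(−0.246×4.14) = e^(−1.018) = 0.3612; e^(−k₂t) = e^(−2.778) = 0.06217.
C_P = 0.246×2.49/(0.671−0.246) × (0.3612−0.06217) = 1.441×0.2990 = 0.4309 mol/dm³.
Y_P = C_P/C_{A0} = 0.4309/2.49 = 0.173.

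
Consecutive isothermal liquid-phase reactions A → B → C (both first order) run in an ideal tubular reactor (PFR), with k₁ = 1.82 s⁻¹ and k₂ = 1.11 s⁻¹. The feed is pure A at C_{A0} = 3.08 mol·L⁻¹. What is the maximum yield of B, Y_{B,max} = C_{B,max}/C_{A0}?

For a first-order series the maximum intermediate yield is C_{B,max}/C_{A0} = (k₁/k₂)^[k₂/(k₂−k₁)].
= (1.82/1.11)^(1.11/(1.11−1.82)) = (1.640)^(-1.563) = 0.4616.

0.462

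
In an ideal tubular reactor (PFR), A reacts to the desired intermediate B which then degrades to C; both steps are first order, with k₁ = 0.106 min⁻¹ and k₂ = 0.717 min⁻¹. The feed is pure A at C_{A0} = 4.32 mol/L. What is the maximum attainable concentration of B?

0.458 mol/L

Evaluating C_B at τ_opt = ln(k₂/k₁)/(k₂−k₁) gives C_{B,max}/C_{A0} = (k₁/k₂)^[k₂/(k₂−k₁)].
= (0.106/0.717)^(0.717/(0.717−0.106)) = (0.1478)^(1.173) = 0.1061.
C_{B,max} = 0.1061×4.32 = 0.458 mol/L.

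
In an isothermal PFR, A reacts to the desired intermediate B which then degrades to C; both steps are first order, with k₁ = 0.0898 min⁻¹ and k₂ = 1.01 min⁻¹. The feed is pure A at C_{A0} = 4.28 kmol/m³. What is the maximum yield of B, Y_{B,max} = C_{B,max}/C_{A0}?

At the optimum, C_{B,max}/C_{A0} = (k₁/k₂)^[k₂/(k₂−k₁)].
= (0.0898/1.01)^(1.01/(1.01−0.0898)) = (0.08891)^(1.098) = 0.07021.

0.0702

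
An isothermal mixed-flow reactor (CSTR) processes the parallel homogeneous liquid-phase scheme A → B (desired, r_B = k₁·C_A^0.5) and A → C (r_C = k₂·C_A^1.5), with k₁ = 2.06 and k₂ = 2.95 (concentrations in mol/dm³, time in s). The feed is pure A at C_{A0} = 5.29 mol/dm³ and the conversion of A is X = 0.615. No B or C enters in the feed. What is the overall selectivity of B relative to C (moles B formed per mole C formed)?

Exit C_A = C_{A0}(1−X) = 5.29×0.385 = 2.037 mol/dm³.
A CSTR operates uniformly at the exit composition, giving r_B = 2.940 and r_C = 8.574 (each k·C_A^n at C_A = 2.037).
Overall selectivity = C_B/C_C = r_Bτ/(r_Cτ) = r_B/r_C = 0.343.

0.343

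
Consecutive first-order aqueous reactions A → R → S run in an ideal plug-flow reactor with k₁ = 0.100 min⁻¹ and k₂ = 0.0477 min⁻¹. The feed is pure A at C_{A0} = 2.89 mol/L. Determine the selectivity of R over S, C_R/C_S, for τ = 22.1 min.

For first-order series with pure A initially, C_R(τ) = k₁C_{A0}/(k₂−k₁)·(e^(−k₁τ) − e^(−k₂τ)).
e^(−k₁τ) = e^(−0.100×22.1) = e^(−2.210) = 0.1097; e^(−k₂τ) = e^(−1.054) = 0.3485.
C_R = 0.100×2.89/(0.0477−0.100) × (0.1097−0.3485) = (-5.526)×(-0.2388) = 1.319 mol/L.
C_A = C_{A0}e^(−k₁τ) = 0.3170 mol/L, so C_S = C_{A0}−C_A−C_R = 1.254 mol/L; C_R/C_S = 1.05.

1.05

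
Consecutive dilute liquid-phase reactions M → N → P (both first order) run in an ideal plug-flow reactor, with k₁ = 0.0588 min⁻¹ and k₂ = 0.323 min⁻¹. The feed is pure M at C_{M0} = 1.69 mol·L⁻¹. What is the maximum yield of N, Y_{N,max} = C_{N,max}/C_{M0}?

0.125

For a first-order series the maximum intermediate yield is C_{N,max}/C_{M0} = (k₁/k₂)^[k₂/(k₂−k₁)].
= (0.0588/0.323)^(0.323/(0.323−0.0588)) = (0.1820)^(1.223) = 0.1246.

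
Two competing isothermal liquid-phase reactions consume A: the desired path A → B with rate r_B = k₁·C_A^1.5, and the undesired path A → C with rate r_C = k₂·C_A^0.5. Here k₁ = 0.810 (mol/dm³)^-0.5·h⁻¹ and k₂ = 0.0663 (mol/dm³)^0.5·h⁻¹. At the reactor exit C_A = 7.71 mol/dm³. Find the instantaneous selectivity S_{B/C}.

94.2

S_{B/C} = r_B/r_C = (k₁·C_A^1.5)/(k₂·C_A^0.5) = (k₁/k₂)·C_A.
= (0.810×7.710^1.5) / (0.0663×7.710^0.5) = 17.34/0.1841 = 94.2.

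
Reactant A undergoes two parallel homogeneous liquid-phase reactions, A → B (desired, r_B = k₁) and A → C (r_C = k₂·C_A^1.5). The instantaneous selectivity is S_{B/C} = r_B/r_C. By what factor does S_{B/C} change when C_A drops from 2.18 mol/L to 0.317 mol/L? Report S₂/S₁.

S_{B/C} = (k₁/k₂)·C_A^-1.5, so S₂/S₁ = (C_{A,2}/C_{A,1})^-1.5.
= (0.317/2.18)^(-1.5) = (0.1454)^(-1.5) = 18.0.
Selectivity toward B rises as C_A falls — low-concentration operation is favoured.

18.0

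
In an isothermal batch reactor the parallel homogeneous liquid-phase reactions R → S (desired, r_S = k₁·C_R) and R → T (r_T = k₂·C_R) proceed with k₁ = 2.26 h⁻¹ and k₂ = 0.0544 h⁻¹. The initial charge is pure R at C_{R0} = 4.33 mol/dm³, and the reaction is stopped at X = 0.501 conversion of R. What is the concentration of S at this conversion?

C_R = C_{R0}(1−X) = 2.161 mol/dm³.
Both paths are first order in R, so the instantaneous fraction to S is constant: dC_S/d(−C_R) = k₁/(k₁+k₂) = 0.9765.
C_S = 0.9765·(C_{R0}−C_R) = 0.9765×2.169 = 2.12 mol/dm³.

2.12 mol/dm³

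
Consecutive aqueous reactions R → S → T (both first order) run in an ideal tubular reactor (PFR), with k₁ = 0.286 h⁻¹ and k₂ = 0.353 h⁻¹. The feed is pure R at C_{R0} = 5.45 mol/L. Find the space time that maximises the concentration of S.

Setting dC_S/dτ = 0 gives τ_opt = ln(k₂/k₁)/(k₂−k₁).
= ln(0.353/0.286)/(0.353−0.286) = ln(1.234)/0.06700 = 0.2105/0.06700 = 3.14 h.

3.14 h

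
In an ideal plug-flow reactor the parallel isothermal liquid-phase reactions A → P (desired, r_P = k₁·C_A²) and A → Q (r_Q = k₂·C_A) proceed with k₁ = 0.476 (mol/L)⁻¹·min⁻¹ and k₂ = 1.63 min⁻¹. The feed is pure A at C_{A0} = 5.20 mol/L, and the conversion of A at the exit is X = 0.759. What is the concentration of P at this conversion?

1.85 mol/L

C_A = C_{A0}(1−X) = 1.253 mol/L.
Along a PFR/batch, dC_Q/dC_A = −r_Q/(r_P+r_Q) = −k₂/(k₂+k₁·C_A).
Integrating from C_{A0} to C_A: C_Q = (1.63/0.476)·ln[(1.63+0.476·5.20)/(1.63+0.476·1.25)] = 3.424·ln(4.105/2.227) = 2.095 mol/L.
Then C_P = (C_{A0}−C_A) − C_Q = 3.947 − 2.095 = 1.852 mol/L.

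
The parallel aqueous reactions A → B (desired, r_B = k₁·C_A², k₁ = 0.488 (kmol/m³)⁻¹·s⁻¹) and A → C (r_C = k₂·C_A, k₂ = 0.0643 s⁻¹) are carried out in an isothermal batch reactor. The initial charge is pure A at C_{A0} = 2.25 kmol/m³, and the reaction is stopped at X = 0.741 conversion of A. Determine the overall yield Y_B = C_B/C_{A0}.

C_A = C_{A0}(1−X) = 0.5827 kmol/m³.
Along a PFR/batch, dC_C/dC_A = −r_C/(r_B+r_C) = −k₂/(k₂+k₁·C_A).
Integrating from C_{A0} to C_A: C_C = (0.0643/0.488)·ln[(0.0643+0.488·2.25)/(0.0643+0.488·0.583)] = 0.1318·ln(1.162/0.3487) = 0.1586 kmol/m³.
Then C_B = (C_{A0}−C_A) − C_C = 1.667 − 0.1586 = 1.509 kmol/m³.
Y_B = C_B/C_{A0} = 1.509/2.25 = 0.670.

0.670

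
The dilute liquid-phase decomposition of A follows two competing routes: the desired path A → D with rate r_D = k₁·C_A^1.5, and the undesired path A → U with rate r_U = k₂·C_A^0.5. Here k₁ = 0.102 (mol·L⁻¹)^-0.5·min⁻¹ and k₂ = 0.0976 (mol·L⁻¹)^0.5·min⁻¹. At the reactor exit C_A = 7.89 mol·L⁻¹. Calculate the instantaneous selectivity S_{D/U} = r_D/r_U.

8.25

S_{D/U} = r_D/r_U = (k₁·C_A^1.5)/(k₂·C_A^0.5) = (k₁/k₂)·C_A.
= (0.102×7.890^1.5) / (0.0976×7.890^0.5) = 2.261/0.2742 = 8.25.
Since the desired path is higher order in A, keeping C_A high (PFR or concentrated feed) favours D.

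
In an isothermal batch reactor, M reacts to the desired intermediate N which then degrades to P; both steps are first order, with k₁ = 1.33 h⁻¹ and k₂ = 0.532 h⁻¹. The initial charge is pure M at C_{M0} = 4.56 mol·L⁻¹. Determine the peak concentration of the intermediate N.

2.48 mol·L⁻¹

At the optimum, C_{N,max}/C_{M0} = (k₁/k₂)^[k₂/(k₂−k₁)].
= (1.33/0.532)^(0.532/(0.532−1.33)) = (2.500)^(-0.6667) = 0.5429.
C_{N,max} = 0.5429×4.56 = 2.48 mol·L⁻¹.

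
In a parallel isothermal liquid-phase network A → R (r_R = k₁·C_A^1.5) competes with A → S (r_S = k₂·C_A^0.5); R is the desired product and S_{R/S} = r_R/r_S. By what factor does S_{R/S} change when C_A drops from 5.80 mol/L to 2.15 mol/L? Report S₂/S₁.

S_{R/S} = (k₁/k₂)·C_A, so S₂/S₁ = (C_{A,2}/C_{A,1}).
= 2.15/5.80 = 0.371.

0.371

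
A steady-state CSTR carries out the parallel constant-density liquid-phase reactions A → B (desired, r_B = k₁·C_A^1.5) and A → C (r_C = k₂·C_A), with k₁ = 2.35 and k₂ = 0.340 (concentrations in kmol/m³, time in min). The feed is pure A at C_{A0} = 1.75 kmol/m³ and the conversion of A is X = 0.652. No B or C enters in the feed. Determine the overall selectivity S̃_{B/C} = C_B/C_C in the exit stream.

5.39

Exit C_A = C_{A0}(1−X) = 1.75×0.348 = 0.6090 kmol/m³.
Rates in a CSTR are evaluated at the outlet concentration: r_B = 2.35×0.6090^1.5 = 1.117, r_C = 0.340×0.6090 = 0.2071.
Overall selectivity = C_B/C_C = r_Bτ/(r_Cτ) = r_B/r_C = 5.39.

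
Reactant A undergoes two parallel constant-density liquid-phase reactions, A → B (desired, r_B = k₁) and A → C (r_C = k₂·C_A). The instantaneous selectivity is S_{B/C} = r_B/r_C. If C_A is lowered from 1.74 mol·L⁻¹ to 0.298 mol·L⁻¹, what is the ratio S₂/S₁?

5.84

S_{B/C} = (k₁/k₂)·C_A⁻¹, so S₂/S₁ = (C_{A,2}/C_{A,1})⁻¹.
= 1.74/0.298 = 5.84.
Selectivity toward B rises as C_A falls — low-concentration operation is favoured.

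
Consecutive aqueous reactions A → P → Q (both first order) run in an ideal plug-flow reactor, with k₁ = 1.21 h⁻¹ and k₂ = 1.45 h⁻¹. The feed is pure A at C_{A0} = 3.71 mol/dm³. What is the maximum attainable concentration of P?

At the optimum, C_{P,max}/C_{A0} = (k₁/k₂)^[k₂/(k₂−k₁)].
= (1.21/1.45)^(1.45/(1.45−1.21)) = (0.8345)^(6.042) = 0.3351.
C_{P,max} = 0.3351×3.71 = 1.24 mol/dm³.

1.24 mol/dm³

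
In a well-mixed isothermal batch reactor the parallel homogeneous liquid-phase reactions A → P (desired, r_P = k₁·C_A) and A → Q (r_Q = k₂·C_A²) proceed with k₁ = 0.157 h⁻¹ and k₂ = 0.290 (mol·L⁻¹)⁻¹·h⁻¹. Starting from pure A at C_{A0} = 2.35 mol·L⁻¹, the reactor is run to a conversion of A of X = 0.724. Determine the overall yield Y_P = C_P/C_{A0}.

0.205

C_A = C_{A0}(1−X) = 0.6486 mol·L⁻¹.
Along a PFR/batch, dC_P/dC_A = −r_P/(r_P+r_Q) = −k₁/(k₁+k₂·C_A).
Integrating from C_{A0} to C_A: C_P = (0.157/0.290)·ln[(0.157+0.290·2.35)/(0.157+0.290·0.649)] = 0.5414·ln(0.8385/0.3451) = 0.4806 mol·L⁻¹.
Y_P = C_P/C_{A0} = 0.4806/2.35 = 0.205.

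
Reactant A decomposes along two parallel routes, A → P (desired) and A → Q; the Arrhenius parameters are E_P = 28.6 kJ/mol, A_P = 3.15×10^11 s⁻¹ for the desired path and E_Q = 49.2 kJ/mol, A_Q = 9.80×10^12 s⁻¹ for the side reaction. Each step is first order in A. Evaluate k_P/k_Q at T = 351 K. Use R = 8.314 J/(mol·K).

Since both paths have the same order in A, the concentration cancels and S_{P/Q} = k_P/k_Q = (A_P/A_Q)·exp[(E_Q−E_P)/(RT)].
(E_Q−E_P)/(RT) = (49.2−28.6)×10³/(8.314×351) = 20600/2918 = 7.059.
k_P/k_Q = (3.15×10^11/9.80×10^12)·exp(7.059) = 0.03214 × 1163 = 37.4.

37.4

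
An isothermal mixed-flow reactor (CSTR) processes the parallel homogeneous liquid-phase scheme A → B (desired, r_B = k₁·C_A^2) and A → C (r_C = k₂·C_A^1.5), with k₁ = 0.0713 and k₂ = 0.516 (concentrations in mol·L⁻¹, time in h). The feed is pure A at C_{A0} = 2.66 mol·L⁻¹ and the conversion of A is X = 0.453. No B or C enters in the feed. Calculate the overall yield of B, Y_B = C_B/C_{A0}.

0.0647

Exit C_A = C_{A0}(1−X) = 2.66×0.547 = 1.455 mol·L⁻¹.
In a CSTR the entire volume is at exit conditions, so r_B = 0.0713×1.455^2 = 0.1509 and r_C = 0.516×1.455^1.5 = 0.9056.
Fraction of consumed A going to B: r_B/(r_B+r_C) = 0.1429.
C_B = 0.1429·C_{A0}·X = 0.1429×2.66×0.453 = 0.172 mol·L⁻¹; Y_B = C_B/C_{A0} = 0.0647.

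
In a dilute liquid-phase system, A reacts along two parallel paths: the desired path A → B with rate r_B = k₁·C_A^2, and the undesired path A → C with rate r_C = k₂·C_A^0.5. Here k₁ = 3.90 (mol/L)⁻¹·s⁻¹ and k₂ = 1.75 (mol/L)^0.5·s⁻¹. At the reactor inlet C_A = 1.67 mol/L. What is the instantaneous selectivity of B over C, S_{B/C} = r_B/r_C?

S_{B/C} = r_B/r_C = (k₁·C_A^2)/(k₂·C_A^0.5) = (k₁/k₂)·C_A^1.5.
= (3.90×1.670^2) / (1.75×1.670^0.5) = 10.88/2.261 = 4.81.

4.81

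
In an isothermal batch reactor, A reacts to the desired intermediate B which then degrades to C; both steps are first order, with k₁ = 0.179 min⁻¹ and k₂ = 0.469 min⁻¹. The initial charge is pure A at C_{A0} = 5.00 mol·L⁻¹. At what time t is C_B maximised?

Setting dC_B/dt = 0 gives t_opt = ln(k₂/k₁)/(k₂−k₁).
= ln(0.469/0.179)/(0.469−0.179) = ln(2.620)/0.2900 = 0.9632/0.2900 = 3.32 min.

3.32 min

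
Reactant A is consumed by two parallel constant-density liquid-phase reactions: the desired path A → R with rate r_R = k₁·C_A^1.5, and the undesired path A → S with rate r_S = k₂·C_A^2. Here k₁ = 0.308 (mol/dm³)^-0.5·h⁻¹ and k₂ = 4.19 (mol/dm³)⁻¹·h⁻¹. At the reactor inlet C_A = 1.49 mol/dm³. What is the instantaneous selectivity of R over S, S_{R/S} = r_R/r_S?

S_{R/S} = r_R/r_S = (k₁·C_A^1.5)/(k₂·C_A^2) = (k₁/k₂)·C_A^-0.5.
= (0.308×1.490^1.5) / (4.19×1.490^2) = 0.5602/9.302 = 0.0602.
The undesired path is higher order in A, so low C_A (CSTR or dilute feed) favours R.

0.0602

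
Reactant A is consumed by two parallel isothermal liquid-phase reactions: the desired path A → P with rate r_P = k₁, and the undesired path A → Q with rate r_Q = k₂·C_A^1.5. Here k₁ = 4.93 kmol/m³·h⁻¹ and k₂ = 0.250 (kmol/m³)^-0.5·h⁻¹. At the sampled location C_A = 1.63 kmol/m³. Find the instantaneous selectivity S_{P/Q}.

S_{P/Q} = r_P/r_Q = (k₁)/(k₂·C_A^1.5) = (k₁/k₂)·C_A^-1.5.
= (4.93) / (0.250×1.630^1.5) = 4.930/0.5203 = 9.48.

9.48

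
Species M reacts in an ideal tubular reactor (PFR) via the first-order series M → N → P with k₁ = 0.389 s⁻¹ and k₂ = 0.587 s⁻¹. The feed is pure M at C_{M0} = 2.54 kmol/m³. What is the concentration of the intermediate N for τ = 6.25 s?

For first-order series with pure M initially, C_N(τ) = k₁C_{M0}/(k₂−k₁)·(e^(−k₁τ) − e^(−k₂τ)).
e^(−k₁τ) = e^(−0.389×6.25) = e^(−2.431) = 0.08793; e^(−k₂τ) = e^(−3.669) = 0.02551.
C_N = 0.389×2.54/(0.587−0.389) × (0.08793−0.02551) = 4.990×0.06242 = 0.3115 kmol/m³.

0.311 kmol/m³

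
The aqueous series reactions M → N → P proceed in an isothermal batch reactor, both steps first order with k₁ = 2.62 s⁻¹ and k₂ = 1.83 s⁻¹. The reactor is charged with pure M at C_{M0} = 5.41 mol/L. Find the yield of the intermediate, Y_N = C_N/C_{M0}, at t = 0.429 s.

0.435

Solving the coupled first-order balances gives C_N(t) = [k₁/(k₂−k₁)]·C_{M0}·(e^(−k₁t) − e^(−k₂t)).
e^(−k₁t) = e^(−2.62×0.429) = e^(−1.124) = 0.3250; e^(−k₂t) = e^(−0.7851) = 0.4561.
C_N = 2.62×5.41/(1.83−2.62) × (0.3250−0.4561) = (-17.94)×(-0.1311) = 2.352 mol/L.
Y_N = C_N/C_{M0} = 2.352/5.41 = 0.435.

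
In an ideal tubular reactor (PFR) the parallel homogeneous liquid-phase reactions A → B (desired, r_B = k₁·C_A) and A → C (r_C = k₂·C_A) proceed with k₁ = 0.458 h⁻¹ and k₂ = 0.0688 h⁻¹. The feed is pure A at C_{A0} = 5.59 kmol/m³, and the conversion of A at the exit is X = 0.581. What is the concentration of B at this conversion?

2.82 kmol/m³

C_A = C_{A0}(1−X) = 2.342 kmol/m³.
Both paths are first order in A, so the instantaneous fraction to B is constant: dC_B/d(−C_A) = k₁/(k₁+k₂) = 0.8694.
C_B = 0.8694·(C_{A0}−C_A) = 0.8694×3.248 = 2.82 kmol/m³.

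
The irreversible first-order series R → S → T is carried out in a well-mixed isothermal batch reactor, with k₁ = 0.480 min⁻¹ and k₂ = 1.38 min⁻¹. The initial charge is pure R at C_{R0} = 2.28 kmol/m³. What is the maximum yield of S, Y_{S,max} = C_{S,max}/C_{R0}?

Evaluating C_S at t_opt = ln(k₂/k₁)/(k₂−k₁) gives C_{S,max}/C_{R0} = (k₁/k₂)^[k₂/(k₂−k₁)].
= (0.480/1.38)^(1.38/(1.38−0.480)) = (0.3478)^(1.533) = 0.1980.

0.198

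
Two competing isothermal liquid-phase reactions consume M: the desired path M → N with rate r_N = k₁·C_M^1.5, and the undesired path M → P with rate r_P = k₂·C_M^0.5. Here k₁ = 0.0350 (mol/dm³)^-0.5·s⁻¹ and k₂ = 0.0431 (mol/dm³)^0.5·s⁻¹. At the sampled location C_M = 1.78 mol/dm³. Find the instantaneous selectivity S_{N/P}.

1.45

S_{N/P} = r_N/r_P = (k₁·C_M^1.5)/(k₂·C_M^0.5) = (k₁/k₂)·C_M.
= (0.0350×1.780^1.5) / (0.0431×1.780^0.5) = 0.08312/0.05750 = 1.45.
Since the desired path is higher order in M, keeping C_M high (PFR or concentrated feed) favours N.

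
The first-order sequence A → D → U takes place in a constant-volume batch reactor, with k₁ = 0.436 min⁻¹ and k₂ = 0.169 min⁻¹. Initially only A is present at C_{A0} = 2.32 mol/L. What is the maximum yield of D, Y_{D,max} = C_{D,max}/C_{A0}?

0.549

For a first-order series the maximum intermediate yield is C_{D,max}/C_{A0} = (k₁/k₂)^[k₂/(k₂−k₁)].
= (0.436/0.169)^(0.169/(0.169−0.436)) = (2.580)^(-0.6330) = 0.5489.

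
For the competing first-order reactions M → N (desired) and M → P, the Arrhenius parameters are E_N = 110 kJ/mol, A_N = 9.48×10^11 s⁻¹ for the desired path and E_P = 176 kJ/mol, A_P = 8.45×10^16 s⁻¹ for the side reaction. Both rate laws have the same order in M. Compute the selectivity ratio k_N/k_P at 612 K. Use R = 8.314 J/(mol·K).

k_N/k_P = (A_N/A_P)·exp[−(E_N−E_P)/(RT)] = (A_N/A_P)·exp[(E_P−E_N)/(RT)].
(E_P−E_N)/(RT) = (176−110)×10³/(8.314×612) = 66000/5088 = 12.97.
k_N/k_P = (9.48×10^11/8.45×10^16)·exp(12.97) = 1.122×10^-5 × 4.299×10^5 = 4.82.

4.82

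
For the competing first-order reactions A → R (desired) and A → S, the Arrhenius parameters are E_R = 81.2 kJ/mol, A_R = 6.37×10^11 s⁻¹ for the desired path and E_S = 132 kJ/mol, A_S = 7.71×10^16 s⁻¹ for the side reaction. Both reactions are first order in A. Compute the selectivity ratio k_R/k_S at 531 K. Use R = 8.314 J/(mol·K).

Since both paths have the same order in A, the concentration cancels and S_{R/S} = k_R/k_S = (A_R/A_S)·exp[(E_S−E_R)/(RT)].
(E_S−E_R)/(RT) = (132−81.2)×10³/(8.314×531) = 50800/4415 = 11.51.
k_R/k_S = (6.37×10^11/7.71×10^16)·exp(11.51) = 8.262×10^-6 × 99401 = 0.821.
Since E_R < E_S, lowering the temperature improves selectivity toward R.

0.821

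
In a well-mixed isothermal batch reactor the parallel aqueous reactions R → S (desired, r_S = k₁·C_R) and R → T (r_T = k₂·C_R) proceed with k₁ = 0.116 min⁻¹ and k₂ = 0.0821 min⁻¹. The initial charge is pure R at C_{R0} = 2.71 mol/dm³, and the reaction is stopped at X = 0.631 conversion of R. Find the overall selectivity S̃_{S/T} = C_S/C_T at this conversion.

C_R = C_{R0}(1−X) = 1.0000 mol/dm³.
Both paths are first order in R, so the instantaneous fraction to S is constant: dC_S/d(−C_R) = k₁/(k₁+k₂) = 0.5856.
C_S = 0.5856·(C_{R0}−C_R) = 0.5856×1.710 = 1.00 mol/dm³.
C_T = (C_{R0}−C_R)−C_S = 0.7087 mol/dm³; S̃_{S/T} = 1.001/0.7087 = 1.41.

1.41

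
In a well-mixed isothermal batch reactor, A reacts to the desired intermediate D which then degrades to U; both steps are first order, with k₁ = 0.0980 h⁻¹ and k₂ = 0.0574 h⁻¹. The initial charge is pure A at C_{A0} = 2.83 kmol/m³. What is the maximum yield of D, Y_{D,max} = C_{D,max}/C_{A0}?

For a first-order series the maximum intermediate yield is C_{D,max}/C_{A0} = (k₁/k₂)^[k₂/(k₂−k₁)].
= (0.0980/0.0574)^(0.0574/(0.0574−0.0980)) = (1.707)^(-1.414) = 0.4694.

0.469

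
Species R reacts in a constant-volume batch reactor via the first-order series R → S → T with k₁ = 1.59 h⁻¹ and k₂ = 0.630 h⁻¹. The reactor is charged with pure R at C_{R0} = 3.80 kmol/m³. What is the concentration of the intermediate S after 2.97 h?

Solving the coupled first-order balances gives C_S(t) = [k₁/(k₂−k₁)]·C_{R0}·(e^(−k₁t) − e^(−k₂t)).
e^(−k₁t) = e^(−1.59×2.97) = e^(−4.722) = 0.008895; e^(−k₂t) = e^(−1.871) = 0.1540.
C_S = 1.59×3.80/(0.630−1.59) × (0.008895−0.1540) = (-6.294)×(-0.1451) = 0.9130 kmol/m³.

0.913 kmol/m³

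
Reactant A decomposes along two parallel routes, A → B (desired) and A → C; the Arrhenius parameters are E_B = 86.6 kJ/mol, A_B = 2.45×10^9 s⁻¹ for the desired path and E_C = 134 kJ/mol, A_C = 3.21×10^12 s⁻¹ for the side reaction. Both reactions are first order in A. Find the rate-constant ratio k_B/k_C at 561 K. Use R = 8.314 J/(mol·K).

Since both paths have the same order in A, the concentration cancels and S_{B/C} = k_B/k_C = (A_B/A_C)·exp[(E_C−E_B)/(RT)].
(E_C−E_B)/(RT) = (134−86.6)×10³/(8.314×561) = 47400/4664 = 10.16.
k_B/k_C = (2.45×10^9/3.21×10^12)·exp(10.16) = 7.632×10^-4 × 25916 = 19.8.
Since E_B < E_C, lowering the temperature improves selectivity toward B.

19.8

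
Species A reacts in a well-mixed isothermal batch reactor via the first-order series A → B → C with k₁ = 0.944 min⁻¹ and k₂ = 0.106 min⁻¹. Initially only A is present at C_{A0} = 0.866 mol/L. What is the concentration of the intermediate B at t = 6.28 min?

0.499 mol/L

For first-order series with pure A initially, C_B(t) = k₁C_{A0}/(k₂−k₁)·(e^(−k₁t) − e^(−k₂t)).
e^(−k₁t) = e^(−0.944×6.28) = e^(−5.928) = 0.002663; e^(−k₂t) = e^(−0.6657) = 0.5139.
C_B = 0.944×0.866/(0.106−0.944) × (0.002663−0.5139) = (-0.9755)×(-0.5113) = 0.4988 mol/L.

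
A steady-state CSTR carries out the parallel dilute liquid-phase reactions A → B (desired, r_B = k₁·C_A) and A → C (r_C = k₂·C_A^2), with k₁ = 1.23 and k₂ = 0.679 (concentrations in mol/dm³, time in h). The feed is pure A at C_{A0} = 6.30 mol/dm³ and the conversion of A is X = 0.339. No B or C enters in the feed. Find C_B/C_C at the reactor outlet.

Exit C_A = C_{A0}(1−X) = 6.30×0.661 = 4.164 mol/dm³.
A CSTR operates uniformly at the exit composition, giving r_B = 5.122 and r_C = 11.77 (each k·C_A^n at C_A = 4.164).
Overall selectivity = C_B/C_C = r_Bτ/(r_Cτ) = r_B/r_C = 0.435.

0.435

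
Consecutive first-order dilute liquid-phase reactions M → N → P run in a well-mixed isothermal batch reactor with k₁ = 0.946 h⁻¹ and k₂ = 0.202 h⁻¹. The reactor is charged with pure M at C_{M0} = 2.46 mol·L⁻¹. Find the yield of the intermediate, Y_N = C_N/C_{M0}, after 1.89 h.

0.655

Solving the coupled first-order balances gives C_N(t) = [k₁/(k₂−k₁)]·C_{M0}·(e^(−k₁t) − e^(−k₂t)).
e^(−k₁t) = e^(−0.946×1.89) = e^(−1.788) = 0.1673; e^(−k₂t) = e^(−0.3818) = 0.6826.
C_N = 0.946×2.46/(0.202−0.946) × (0.1673−0.6826) = (-3.128)×(-0.5153) = 1.612 mol·L⁻¹.
Y_N = C_N/C_{M0} = 1.612/2.46 = 0.655.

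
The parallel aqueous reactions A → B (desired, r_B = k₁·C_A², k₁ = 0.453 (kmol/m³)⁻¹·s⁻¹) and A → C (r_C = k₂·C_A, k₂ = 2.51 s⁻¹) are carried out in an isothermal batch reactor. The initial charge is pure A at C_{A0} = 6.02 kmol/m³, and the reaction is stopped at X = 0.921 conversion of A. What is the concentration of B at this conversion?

1.93 kmol/m³

C_A = C_{A0}(1−X) = 0.4756 kmol/m³.
Along a PFR/batch, dC_C/dC_A = −r_C/(r_B+r_C) = −k₂/(k₂+k₁·C_A).
Integrating from C_{A0} to C_A: C_C = (2.51/0.453)·ln[(2.51+0.453·6.02)/(2.51+0.453·0.476)] = 5.541·ln(5.237/2.725) = 3.619 kmol/m³.
Then C_B = (C_{A0}−C_A) − C_C = 5.544 − 3.619 = 1.926 kmol/m³.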